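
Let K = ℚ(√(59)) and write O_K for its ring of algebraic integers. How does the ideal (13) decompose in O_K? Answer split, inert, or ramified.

d = 59 ≡ 3 (mod 4), so O_K = ℤ[√59] and disc(K) = 4d = 236.
13 ∤ 236, so 13 is unramified.
Euler's criterion: 59^6 mod 13 = 12. Thus (59|13) = -1.
(59/13) = -1, so 13 is inert.

remains prime (inert)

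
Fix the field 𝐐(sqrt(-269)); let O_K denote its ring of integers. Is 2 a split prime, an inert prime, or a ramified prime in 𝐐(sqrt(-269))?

-269 mod 4 = 3, hence disc K = 4·(-269) = -1076 and O_K = ℤ[√-269].
Ramification test: 2 | -1076. The prime 2 ramifies in K.

ramified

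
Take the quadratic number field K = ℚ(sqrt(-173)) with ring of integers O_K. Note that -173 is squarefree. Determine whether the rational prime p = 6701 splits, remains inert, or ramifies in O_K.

d = -173 ≡ 3 (mod 4), so O_K = ℤ[√-173] and disc(K) = 4d = -692.
Since gcd(6701, -692) = 1 the prime 6701 does not ramify.
Compute (-173/6701) via Euler: 6528^((6701-1)/2) mod 6701 = 6700, so (-173/6701) = -1.
d is a non-residue mod p, hence 6701 remains inert in O_K.

inert — (6701) stays prime in O_K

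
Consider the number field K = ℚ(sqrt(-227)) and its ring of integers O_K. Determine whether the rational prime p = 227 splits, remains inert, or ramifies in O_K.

Since -227 ≡ 1 mod 4, the ring of integers is ℤ[(1+√-227)/2] with discriminant -227.
disc(K) = -227 = 227·(-1), so p = 227 is ramified.

ramified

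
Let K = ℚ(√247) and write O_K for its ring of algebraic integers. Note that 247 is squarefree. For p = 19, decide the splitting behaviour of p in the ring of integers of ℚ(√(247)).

ramified — (19) = 𝔭²

Since 247 ≢ 1 mod 4, the ring of integers is ℤ[√247] with discriminant 4·247 = 988.
disc(K) = 988 = 19·52, so p = 19 is ramified.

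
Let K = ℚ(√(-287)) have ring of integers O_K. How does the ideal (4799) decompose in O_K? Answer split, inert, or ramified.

split

Since -287 ≡ 1 mod 4, the ring of integers is ℤ[(1+√-287)/2] with discriminant -287.
disc(K) = -287 is not divisible by 4799; 4799 is unramified.
Legendre symbol by Euler's criterion: (-287/4799) ≡ (-287)^2399 ≡ 1 (mod 4799), i.e. (-287/4799) = 1.
(-287/4799) = 1, so 4799 splits.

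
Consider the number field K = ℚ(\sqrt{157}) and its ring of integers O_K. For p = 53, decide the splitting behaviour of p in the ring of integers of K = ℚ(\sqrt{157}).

Since 157 ≡ 1 mod 4, the ring of integers is ℤ[(1+√157)/2] with discriminant 157.
Since gcd(53, 157) = 1 the prime 53 does not ramify.
(157/53) = 51^26 mod 53 = 52, giving Legendre symbol -1.
Legendre symbol -1 ⇒ 53 is inert.

p is inert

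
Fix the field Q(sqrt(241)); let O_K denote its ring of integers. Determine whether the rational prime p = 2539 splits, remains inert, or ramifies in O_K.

inert — (2539) stays prime in O_K

d = 241 ≡ 1 (mod 4), so O_K = ℤ[(1+√241)/2] and disc(K) = d = 241.
disc(K) = 241 is not divisible by 2539; 2539 is unramified.
Legendre symbol by Euler's criterion: (241/2539) ≡ 241^1269 ≡ 2538 (mod 2539), i.e. (241/2539) = -1.
Legendre symbol -1 ⇒ 2539 is inert.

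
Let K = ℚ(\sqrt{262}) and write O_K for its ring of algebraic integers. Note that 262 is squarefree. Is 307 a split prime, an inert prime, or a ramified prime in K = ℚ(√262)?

Since 262 ≢ 1 mod 4, the ring of integers is ℤ[√262] with discriminant 4·262 = 1048.
Since gcd(307, 1048) = 1 the prime 307 does not ramify.
Compute (262/307) via Euler: 262^((307-1)/2) mod 307 = 1, so (262/307) = 1.
d is a quadratic residue mod p, hence 307 splits in O_K.

split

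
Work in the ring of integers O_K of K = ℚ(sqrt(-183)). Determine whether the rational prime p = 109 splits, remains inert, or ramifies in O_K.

p splits

-183 mod 4 = 1, hence disc K = -183 and O_K = ℤ[(1+√-183)/2].
Since gcd(109, -183) = 1 the prime 109 does not ramify.
(-183/109) = 35^54 mod 109 = 1, giving Legendre symbol 1.
d is a quadratic residue mod p, hence 109 splits in O_K.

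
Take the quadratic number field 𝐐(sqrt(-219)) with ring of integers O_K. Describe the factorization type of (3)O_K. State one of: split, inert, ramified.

d = -219 ≡ 1 (mod 4), so O_K = ℤ[(1+√-219)/2] and disc(K) = d = -219.
disc(K) = -219 = 3·(-73), so p = 3 is ramified.

ramified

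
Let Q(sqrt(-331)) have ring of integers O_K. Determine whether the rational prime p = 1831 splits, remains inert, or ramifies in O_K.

1831 remains inert

d = -331 ≡ 1 (mod 4), so O_K = ℤ[(1+√-331)/2] and disc(K) = d = -331.
disc(K) = -331 is not divisible by 1831; 1831 is unramified.
Legendre symbol by Euler's criterion: (-331/1831) ≡ (-331)^915 ≡ 1830 (mod 1831), i.e. (-331/1831) = -1.
(-331/1831) = -1, so 1831 is inert.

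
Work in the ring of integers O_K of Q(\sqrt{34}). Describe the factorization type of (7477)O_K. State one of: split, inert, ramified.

d = 34 ≡ 2 (mod 4), so O_K = ℤ[√34] and disc(K) = 4d = 136.
7477 ∤ 136, so 7477 is unramified.
(34/7477) = 34^3738 mod 7477 = 1, giving Legendre symbol 1.
(34/7477) = 1, so 7477 splits.

splits completely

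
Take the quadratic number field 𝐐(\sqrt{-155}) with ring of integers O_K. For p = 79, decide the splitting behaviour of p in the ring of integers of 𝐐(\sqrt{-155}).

-155 mod 4 = 1, hence disc K = -155 and O_K = ℤ[(1+√-155)/2].
Since gcd(79, -155) = 1 the prime 79 does not ramify.
Compute (-155/79) via Euler: 3^((79-1)/2) mod 79 = 78, so (-155/79) = -1.
Legendre symbol -1 ⇒ 79 is inert.

inert — (79) stays prime in O_K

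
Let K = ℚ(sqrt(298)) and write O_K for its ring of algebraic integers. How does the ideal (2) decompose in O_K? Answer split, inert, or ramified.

ramified — (2) = 𝔭²

Since 298 ≢ 1 mod 4, the ring of integers is ℤ[√298] with discriminant 4·298 = 1192.
Ramification test: 2 | 1192. The prime 2 ramifies in K.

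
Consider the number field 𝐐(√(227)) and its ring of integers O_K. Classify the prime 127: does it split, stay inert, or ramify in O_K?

p splits

Since 227 ≢ 1 mod 4, the ring of integers is ℤ[√227] with discriminant 4·227 = 908.
Since gcd(127, 908) = 1 the prime 127 does not ramify.
Legendre symbol by Euler's criterion: (227/127) ≡ 227^63 ≡ 1 (mod 127), i.e. (227/127) = 1.
d is a quadratic residue mod p, hence 127 splits in O_K.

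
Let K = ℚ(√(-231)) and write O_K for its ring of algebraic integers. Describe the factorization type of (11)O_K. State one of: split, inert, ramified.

d = -231 ≡ 1 (mod 4), so O_K = ℤ[(1+√-231)/2] and disc(K) = d = -231.
disc(K) = -231 = 11·(-21), so p = 11 is ramified.

p ramifies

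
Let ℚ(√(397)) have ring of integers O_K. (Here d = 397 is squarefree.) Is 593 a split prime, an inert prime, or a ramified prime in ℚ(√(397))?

d = 397 ≡ 1 (mod 4), so O_K = ℤ[(1+√397)/2] and disc(K) = d = 397.
593 ∤ 397, so 593 is unramified.
(397/593) = 397^296 mod 593 = 1, giving Legendre symbol 1.
(397/593) = 1, so 593 splits.

split — (593) = 𝔭₁𝔭₂ with 𝔭₁ ≠ 𝔭₂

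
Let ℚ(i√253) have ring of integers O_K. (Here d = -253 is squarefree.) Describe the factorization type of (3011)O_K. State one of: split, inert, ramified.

d = -253 ≡ 3 (mod 4), so O_K = ℤ[√-253] and disc(K) = 4d = -1012.
3011 ∤ -1012, so 3011 is unramified.
Legendre symbol by Euler's criterion: (-253/3011) ≡ (-253)^1505 ≡ 3010 (mod 3011), i.e. (-253/3011) = -1.
(-253/3011) = -1, so 3011 is inert.

p is inert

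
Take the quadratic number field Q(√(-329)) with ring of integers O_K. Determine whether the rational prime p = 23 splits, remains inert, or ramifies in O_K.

d = -329 ≡ 3 (mod 4), so O_K = ℤ[√-329] and disc(K) = 4d = -1316.
23 ∤ -1316, so 23 is unramified.
(-329/23) = 16^11 mod 23 = 1, giving Legendre symbol 1.
Legendre symbol 1 ⇒ 23 is split.

23 splits in O_K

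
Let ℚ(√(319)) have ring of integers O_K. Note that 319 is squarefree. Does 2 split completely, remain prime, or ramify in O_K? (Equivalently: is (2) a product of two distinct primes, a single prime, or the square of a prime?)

d = 319 ≡ 3 (mod 4), so O_K = ℤ[√319] and disc(K) = 4d = 1276.
Ramification test: 2 | 1276. The prime 2 ramifies in K.

ramified — (2) = 𝔭²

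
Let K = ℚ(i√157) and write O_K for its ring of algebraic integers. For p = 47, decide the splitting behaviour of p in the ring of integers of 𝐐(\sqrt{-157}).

d = -157 ≡ 3 (mod 4), so O_K = ℤ[√-157] and disc(K) = 4d = -628.
disc(K) = -628 is not divisible by 47; 47 is unramified.
Euler's criterion: (-157)^23 mod 47 = 46. Thus (-157|47) = -1.
d is a non-residue mod p, hence 47 remains inert in O_K.

inert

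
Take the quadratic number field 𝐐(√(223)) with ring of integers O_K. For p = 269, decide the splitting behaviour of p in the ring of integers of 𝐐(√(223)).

d = 223 ≡ 3 (mod 4), so O_K = ℤ[√223] and disc(K) = 4d = 892.
269 ∤ 892, so 269 is unramified.
(223/269) = 223^134 mod 269 = 268, giving Legendre symbol -1.
Legendre symbol -1 ⇒ 269 is inert.

269 remains inert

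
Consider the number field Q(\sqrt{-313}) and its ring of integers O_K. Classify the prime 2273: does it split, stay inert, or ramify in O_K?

-313 mod 4 = 3, hence disc K = 4·(-313) = -1252 and O_K = ℤ[√-313].
disc(K) = -1252 is not divisible by 2273; 2273 is unramified.
Euler's criterion: (-313)^1136 mod 2273 = 2272. Thus (-313|2273) = -1.
(-313/2273) = -1, so 2273 is inert.

inert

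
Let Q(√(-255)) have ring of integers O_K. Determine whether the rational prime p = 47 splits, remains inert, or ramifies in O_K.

d = -255 ≡ 1 (mod 4), so O_K = ℤ[(1+√-255)/2] and disc(K) = d = -255.
disc(K) = -255 is not divisible by 47; 47 is unramified.
(-255/47) = 27^23 mod 47 = 1, giving Legendre symbol 1.
d is a quadratic residue mod p, hence 47 splits in O_K.

split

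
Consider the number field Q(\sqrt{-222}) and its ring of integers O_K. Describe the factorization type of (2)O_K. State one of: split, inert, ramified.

d = -222 ≡ 2 (mod 4), so O_K = ℤ[√-222] and disc(K) = 4d = -888.
disc(K) = -888 = 2·(-444), so p = 2 is ramified.

2 is ramified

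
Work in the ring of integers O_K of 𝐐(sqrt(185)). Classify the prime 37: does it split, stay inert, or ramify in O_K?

Since 185 ≡ 1 mod 4, the ring of integers is ℤ[(1+√185)/2] with discriminant 185.
disc(K) = 185 = 37·5, so p = 37 is ramified.

ramified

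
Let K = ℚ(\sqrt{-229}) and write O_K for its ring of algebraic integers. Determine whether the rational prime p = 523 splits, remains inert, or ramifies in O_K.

split

-229 mod 4 = 3, hence disc K = 4·(-229) = -916 and O_K = ℤ[√-229].
523 ∤ -916, so 523 is unramified.
Euler's criterion: (-229)^261 mod 523 = 1. Thus (-229|523) = 1.
Legendre symbol 1 ⇒ 523 is split.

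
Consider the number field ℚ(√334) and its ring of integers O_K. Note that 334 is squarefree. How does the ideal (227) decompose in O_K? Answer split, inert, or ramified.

remains prime (inert)

334 mod 4 = 2, hence disc K = 4·334 = 1336 and O_K = ℤ[√334].
Since gcd(227, 1336) = 1 the prime 227 does not ramify.
Legendre symbol by Euler's criterion: (334/227) ≡ 334^113 ≡ 226 (mod 227), i.e. (334/227) = -1.
(334/227) = -1, so 227 is inert.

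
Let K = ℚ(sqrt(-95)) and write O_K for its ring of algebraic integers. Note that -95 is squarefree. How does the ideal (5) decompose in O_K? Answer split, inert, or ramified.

ramified — (5) = 𝔭²

-95 mod 4 = 1, hence disc K = -95 and O_K = ℤ[(1+√-95)/2].
Ramification test: 5 | -95. The prime 5 ramifies in K.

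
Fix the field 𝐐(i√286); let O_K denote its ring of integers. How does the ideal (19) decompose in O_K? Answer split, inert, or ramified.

remains prime (inert)

-286 mod 4 = 2, hence disc K = 4·(-286) = -1144 and O_K = ℤ[√-286].
19 ∤ -1144, so 19 is unramified.
(-286/19) = 18^9 mod 19 = 18, giving Legendre symbol -1.
Legendre symbol -1 ⇒ 19 is inert.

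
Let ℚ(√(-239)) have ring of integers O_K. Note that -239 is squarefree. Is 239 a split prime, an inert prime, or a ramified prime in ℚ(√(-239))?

ramified — (239) = 𝔭²

d = -239 ≡ 1 (mod 4), so O_K = ℤ[(1+√-239)/2] and disc(K) = d = -239.
239 divides disc(K) = -239, so 239 ramifies.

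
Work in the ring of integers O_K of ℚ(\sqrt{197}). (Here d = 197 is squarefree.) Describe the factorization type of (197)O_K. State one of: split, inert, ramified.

ramified — (197) = 𝔭²

d = 197 ≡ 1 (mod 4), so O_K = ℤ[(1+√197)/2] and disc(K) = d = 197.
Ramification test: 197 | 197. The prime 197 ramifies in K.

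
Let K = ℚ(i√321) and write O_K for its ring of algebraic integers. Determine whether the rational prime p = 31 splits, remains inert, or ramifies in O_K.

p splits

Since -321 ≢ 1 mod 4, the ring of integers is ℤ[√-321] with discriminant 4·(-321) = -1284.
31 ∤ -1284, so 31 is unramified.
(-321/31) = 20^15 mod 31 = 1, giving Legendre symbol 1.
Legendre symbol 1 ⇒ 31 is split.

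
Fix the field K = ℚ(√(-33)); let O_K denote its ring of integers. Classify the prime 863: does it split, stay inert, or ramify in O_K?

split — (863) = 𝔭₁𝔭₂ with 𝔭₁ ≠ 𝔭₂

d = -33 ≡ 3 (mod 4), so O_K = ℤ[√-33] and disc(K) = 4d = -132.
disc(K) = -132 is not divisible by 863; 863 is unramified.
(-33/863) = 830^431 mod 863 = 1, giving Legendre symbol 1.
(-33/863) = 1, so 863 splits.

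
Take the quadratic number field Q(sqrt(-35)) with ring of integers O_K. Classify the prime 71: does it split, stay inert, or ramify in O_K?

Since -35 ≡ 1 mod 4, the ring of integers is ℤ[(1+√-35)/2] with discriminant -35.
Since gcd(71, -35) = 1 the prime 71 does not ramify.
Legendre symbol by Euler's criterion: (-35/71) ≡ (-35)^35 ≡ 1 (mod 71), i.e. (-35/71) = 1.
d is a quadratic residue mod p, hence 71 splits in O_K.

splits completely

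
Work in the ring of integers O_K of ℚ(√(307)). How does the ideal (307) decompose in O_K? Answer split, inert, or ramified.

ramified — (307) = 𝔭²

307 mod 4 = 3, hence disc K = 4·307 = 1228 and O_K = ℤ[√307].
disc(K) = 1228 = 307·4, so p = 307 is ramified.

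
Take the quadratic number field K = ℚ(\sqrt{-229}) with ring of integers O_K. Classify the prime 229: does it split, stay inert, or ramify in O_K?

d = -229 ≡ 3 (mod 4), so O_K = ℤ[√-229] and disc(K) = 4d = -916.
Ramification test: 229 | -916. The prime 229 ramifies in K.

p ramifies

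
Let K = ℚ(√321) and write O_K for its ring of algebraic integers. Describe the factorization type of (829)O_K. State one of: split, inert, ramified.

p is inert

321 mod 4 = 1, hence disc K = 321 and O_K = ℤ[(1+√321)/2].
Since gcd(829, 321) = 1 the prime 829 does not ramify.
Euler's criterion: 321^414 mod 829 = 828. Thus (321|829) = -1.
Legendre symbol -1 ⇒ 829 is inert.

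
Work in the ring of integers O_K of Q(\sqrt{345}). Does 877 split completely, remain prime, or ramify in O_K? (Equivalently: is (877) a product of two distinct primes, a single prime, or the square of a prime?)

remains prime (inert)

Since 345 ≡ 1 mod 4, the ring of integers is ℤ[(1+√345)/2] with discriminant 345.
877 ∤ 345, so 877 is unramified.
Legendre symbol by Euler's criterion: (345/877) ≡ 345^438 ≡ 876 (mod 877), i.e. (345/877) = -1.
(345/877) = -1, so 877 is inert.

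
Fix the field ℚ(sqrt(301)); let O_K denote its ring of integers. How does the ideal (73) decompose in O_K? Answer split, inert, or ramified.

73 splits in O_K

d = 301 ≡ 1 (mod 4), so O_K = ℤ[(1+√301)/2] and disc(K) = d = 301.
73 ∤ 301, so 73 is unramified.
Euler's criterion: 301^36 mod 73 = 1. Thus (301|73) = 1.
d is a quadratic residue mod p, hence 73 splits in O_K.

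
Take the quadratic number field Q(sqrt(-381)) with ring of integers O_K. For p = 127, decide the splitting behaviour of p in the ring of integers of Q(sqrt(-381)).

Since -381 ≢ 1 mod 4, the ring of integers is ℤ[√-381] with discriminant 4·(-381) = -1524.
disc(K) = -1524 = 127·(-12), so p = 127 is ramified.

ramified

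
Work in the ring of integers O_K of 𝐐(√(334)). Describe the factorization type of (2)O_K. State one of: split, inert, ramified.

d = 334 ≡ 2 (mod 4), so O_K = ℤ[√334] and disc(K) = 4d = 1336.
2 divides disc(K) = 1336, so 2 ramifies.

ramifies in O_K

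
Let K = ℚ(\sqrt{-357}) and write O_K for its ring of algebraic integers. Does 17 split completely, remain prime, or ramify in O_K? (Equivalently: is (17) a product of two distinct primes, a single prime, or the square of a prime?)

-357 mod 4 = 3, hence disc K = 4·(-357) = -1428 and O_K = ℤ[√-357].
Ramification test: 17 | -1428. The prime 17 ramifies in K.

ramifies in O_K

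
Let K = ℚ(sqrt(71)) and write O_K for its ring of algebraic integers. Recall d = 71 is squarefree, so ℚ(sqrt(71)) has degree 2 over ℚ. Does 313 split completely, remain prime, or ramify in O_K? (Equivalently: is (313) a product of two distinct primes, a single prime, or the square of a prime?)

313 splits in O_K

d = 71 ≡ 3 (mod 4), so O_K = ℤ[√71] and disc(K) = 4d = 284.
313 ∤ 284, so 313 is unramified.
Legendre symbol by Euler's criterion: (71/313) ≡ 71^156 ≡ 1 (mod 313), i.e. (71/313) = 1.
Legendre symbol 1 ⇒ 313 is split.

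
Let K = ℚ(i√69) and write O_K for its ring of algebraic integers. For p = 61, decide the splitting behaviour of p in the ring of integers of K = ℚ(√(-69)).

inert

Since -69 ≢ 1 mod 4, the ring of integers is ℤ[√-69] with discriminant 4·(-69) = -276.
Since gcd(61, -276) = 1 the prime 61 does not ramify.
Legendre symbol by Euler's criterion: (-69/61) ≡ (-69)^30 ≡ 60 (mod 61), i.e. (-69/61) = -1.
(-69/61) = -1, so 61 is inert.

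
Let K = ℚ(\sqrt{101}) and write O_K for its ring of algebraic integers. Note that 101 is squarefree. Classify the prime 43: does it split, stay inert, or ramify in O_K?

split — (43) = 𝔭₁𝔭₂ with 𝔭₁ ≠ 𝔭₂

Since 101 ≡ 1 mod 4, the ring of integers is ℤ[(1+√101)/2] with discriminant 101.
43 ∤ 101, so 43 is unramified.
Legendre symbol by Euler's criterion: (101/43) ≡ 101^21 ≡ 1 (mod 43), i.e. (101/43) = 1.
Legendre symbol 1 ⇒ 43 is split.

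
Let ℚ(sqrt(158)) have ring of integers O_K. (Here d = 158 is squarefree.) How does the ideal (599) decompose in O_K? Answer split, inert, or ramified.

remains prime (inert)

158 mod 4 = 2, hence disc K = 4·158 = 632 and O_K = ℤ[√158].
Since gcd(599, 632) = 1 the prime 599 does not ramify.
Legendre symbol by Euler's criterion: (158/599) ≡ 158^299 ≡ 598 (mod 599), i.e. (158/599) = -1.
d is a non-residue mod p, hence 599 remains inert in O_K.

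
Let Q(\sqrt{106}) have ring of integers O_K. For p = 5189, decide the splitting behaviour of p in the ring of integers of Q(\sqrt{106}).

p splits

d = 106 ≡ 2 (mod 4), so O_K = ℤ[√106] and disc(K) = 4d = 424.
Since gcd(5189, 424) = 1 the prime 5189 does not ramify.
Euler's criterion: 106^2594 mod 5189 = 1. Thus (106|5189) = 1.
(106/5189) = 1, so 5189 splits.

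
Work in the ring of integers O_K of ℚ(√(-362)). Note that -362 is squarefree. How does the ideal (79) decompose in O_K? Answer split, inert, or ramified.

d = -362 ≡ 2 (mod 4), so O_K = ℤ[√-362] and disc(K) = 4d = -1448.
79 ∤ -1448, so 79 is unramified.
(-362/79) = 33^39 mod 79 = 78, giving Legendre symbol -1.
(-362/79) = -1, so 79 is inert.

79 remains inert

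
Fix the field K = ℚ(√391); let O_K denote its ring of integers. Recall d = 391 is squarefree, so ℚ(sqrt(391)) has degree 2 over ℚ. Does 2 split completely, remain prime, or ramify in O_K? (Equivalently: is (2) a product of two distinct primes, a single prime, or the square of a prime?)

d = 391 ≡ 3 (mod 4), so O_K = ℤ[√391] and disc(K) = 4d = 1564.
disc(K) = 1564 = 2·782, so p = 2 is ramified.

2 is ramified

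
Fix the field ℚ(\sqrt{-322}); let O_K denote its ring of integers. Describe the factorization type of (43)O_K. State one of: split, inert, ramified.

d = -322 ≡ 2 (mod 4), so O_K = ℤ[√-322] and disc(K) = 4d = -1288.
disc(K) = -1288 is not divisible by 43; 43 is unramified.
Legendre symbol by Euler's criterion: (-322/43) ≡ (-322)^21 ≡ 42 (mod 43), i.e. (-322/43) = -1.
(-322/43) = -1, so 43 is inert.

43 remains inert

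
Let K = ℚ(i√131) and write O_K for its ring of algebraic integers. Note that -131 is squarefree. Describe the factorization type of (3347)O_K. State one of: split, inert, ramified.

3347 remains inert

-131 mod 4 = 1, hence disc K = -131 and O_K = ℤ[(1+√-131)/2].
3347 ∤ -131, so 3347 is unramified.
Euler's criterion: (-131)^1673 mod 3347 = 3346. Thus (-131|3347) = -1.
Legendre symbol -1 ⇒ 3347 is inert.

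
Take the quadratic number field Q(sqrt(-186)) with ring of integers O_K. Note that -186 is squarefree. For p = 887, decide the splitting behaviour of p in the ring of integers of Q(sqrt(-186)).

d = -186 ≡ 2 (mod 4), so O_K = ℤ[√-186] and disc(K) = 4d = -744.
887 ∤ -744, so 887 is unramified.
(-186/887) = 701^443 mod 887 = 1, giving Legendre symbol 1.
Legendre symbol 1 ⇒ 887 is split.

split — (887) = 𝔭₁𝔭₂ with 𝔭₁ ≠ 𝔭₂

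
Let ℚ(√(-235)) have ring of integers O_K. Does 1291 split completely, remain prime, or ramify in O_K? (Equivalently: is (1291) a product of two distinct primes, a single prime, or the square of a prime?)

1291 remains inert

-235 mod 4 = 1, hence disc K = -235 and O_K = ℤ[(1+√-235)/2].
Since gcd(1291, -235) = 1 the prime 1291 does not ramify.
(-235/1291) = 1056^645 mod 1291 = 1290, giving Legendre symbol -1.
Legendre symbol -1 ⇒ 1291 is inert.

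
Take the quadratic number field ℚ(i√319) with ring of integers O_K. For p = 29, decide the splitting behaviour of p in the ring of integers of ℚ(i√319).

Since -319 ≡ 1 mod 4, the ring of integers is ℤ[(1+√-319)/2] with discriminant -319.
Ramification test: 29 | -319. The prime 29 ramifies in K.

ramified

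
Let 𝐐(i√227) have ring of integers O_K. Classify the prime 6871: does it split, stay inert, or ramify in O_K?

6871 remains inert

d = -227 ≡ 1 (mod 4), so O_K = ℤ[(1+√-227)/2] and disc(K) = d = -227.
Since gcd(6871, -227) = 1 the prime 6871 does not ramify.
(-227/6871) = 6644^3435 mod 6871 = 6870, giving Legendre symbol -1.
d is a non-residue mod p, hence 6871 remains inert in O_K.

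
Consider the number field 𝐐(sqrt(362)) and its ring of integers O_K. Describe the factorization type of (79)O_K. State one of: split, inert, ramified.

d = 362 ≡ 2 (mod 4), so O_K = ℤ[√362] and disc(K) = 4d = 1448.
79 ∤ 1448, so 79 is unramified.
(362/79) = 46^39 mod 79 = 1, giving Legendre symbol 1.
(362/79) = 1, so 79 splits.

79 splits in O_K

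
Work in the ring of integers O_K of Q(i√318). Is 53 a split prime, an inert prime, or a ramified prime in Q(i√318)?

53 is ramified

Since -318 ≢ 1 mod 4, the ring of integers is ℤ[√-318] with discriminant 4·(-318) = -1272.
disc(K) = -1272 = 53·(-24), so p = 53 is ramified.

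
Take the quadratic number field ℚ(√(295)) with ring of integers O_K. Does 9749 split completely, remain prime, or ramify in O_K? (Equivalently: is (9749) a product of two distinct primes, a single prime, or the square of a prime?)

Since 295 ≢ 1 mod 4, the ring of integers is ℤ[√295] with discriminant 4·295 = 1180.
Since gcd(9749, 1180) = 1 the prime 9749 does not ramify.
Compute (295/9749) via Euler: 295^((9749-1)/2) mod 9749 = 9748, so (295/9749) = -1.
Legendre symbol -1 ⇒ 9749 is inert.

remains prime (inert)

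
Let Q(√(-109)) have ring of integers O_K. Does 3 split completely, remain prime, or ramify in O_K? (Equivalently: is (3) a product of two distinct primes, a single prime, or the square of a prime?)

-109 mod 4 = 3, hence disc K = 4·(-109) = -436 and O_K = ℤ[√-109].
disc(K) = -436 is not divisible by 3; 3 is unramified.
(-109/3) = 2^1 mod 3 = 2, giving Legendre symbol -1.
(-109/3) = -1, so 3 is inert.

inert — (3) stays prime in O_K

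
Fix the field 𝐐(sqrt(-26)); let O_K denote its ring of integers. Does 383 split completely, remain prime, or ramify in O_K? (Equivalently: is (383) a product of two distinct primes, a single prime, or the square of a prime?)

splits completely

-26 mod 4 = 2, hence disc K = 4·(-26) = -104 and O_K = ℤ[√-26].
disc(K) = -104 is not divisible by 383; 383 is unramified.
Compute (-26/383) via Euler: 357^((383-1)/2) mod 383 = 1, so (-26/383) = 1.
Legendre symbol 1 ⇒ 383 is split.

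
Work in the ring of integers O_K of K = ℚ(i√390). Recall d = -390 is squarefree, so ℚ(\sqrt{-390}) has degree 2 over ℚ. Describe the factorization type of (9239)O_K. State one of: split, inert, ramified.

inert — (9239) stays prime in O_K

Since -390 ≢ 1 mod 4, the ring of integers is ℤ[√-390] with discriminant 4·(-390) = -1560.
9239 ∤ -1560, so 9239 is unramified.
(-390/9239) = 8849^4619 mod 9239 = 9238, giving Legendre symbol -1.
Legendre symbol -1 ⇒ 9239 is inert.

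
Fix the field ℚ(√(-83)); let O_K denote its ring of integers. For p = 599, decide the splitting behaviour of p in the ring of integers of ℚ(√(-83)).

inert

d = -83 ≡ 1 (mod 4), so O_K = ℤ[(1+√-83)/2] and disc(K) = d = -83.
599 ∤ -83, so 599 is unramified.
Compute (-83/599) via Euler: 516^((599-1)/2) mod 599 = 598, so (-83/599) = -1.
Legendre symbol -1 ⇒ 599 is inert.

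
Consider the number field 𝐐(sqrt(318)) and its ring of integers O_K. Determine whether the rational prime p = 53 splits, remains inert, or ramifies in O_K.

53 is ramified

d = 318 ≡ 2 (mod 4), so O_K = ℤ[√318] and disc(K) = 4d = 1272.
disc(K) = 1272 = 53·24, so p = 53 is ramified.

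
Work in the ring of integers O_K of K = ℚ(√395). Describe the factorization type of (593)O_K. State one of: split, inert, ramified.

395 mod 4 = 3, hence disc K = 4·395 = 1580 and O_K = ℤ[√395].
593 ∤ 1580, so 593 is unramified.
Compute (395/593) via Euler: 395^((593-1)/2) mod 593 = 592, so (395/593) = -1.
Legendre symbol -1 ⇒ 593 is inert.

593 remains inert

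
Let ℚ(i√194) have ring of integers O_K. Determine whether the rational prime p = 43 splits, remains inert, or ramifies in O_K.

split — (43) = 𝔭₁𝔭₂ with 𝔭₁ ≠ 𝔭₂

d = -194 ≡ 2 (mod 4), so O_K = ℤ[√-194] and disc(K) = 4d = -776.
43 ∤ -776, so 43 is unramified.
Compute (-194/43) via Euler: 21^((43-1)/2) mod 43 = 1, so (-194/43) = 1.
(-194/43) = 1, so 43 splits.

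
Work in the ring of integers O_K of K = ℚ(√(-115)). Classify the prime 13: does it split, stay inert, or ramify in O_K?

Since -115 ≡ 1 mod 4, the ring of integers is ℤ[(1+√-115)/2] with discriminant -115.
Since gcd(13, -115) = 1 the prime 13 does not ramify.
Legendre symbol by Euler's criterion: (-115/13) ≡ (-115)^6 ≡ 12 (mod 13), i.e. (-115/13) = -1.
Legendre symbol -1 ⇒ 13 is inert.

p is inert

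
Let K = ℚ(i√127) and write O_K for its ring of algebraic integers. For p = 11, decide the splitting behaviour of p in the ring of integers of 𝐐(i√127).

splits completely

d = -127 ≡ 1 (mod 4), so O_K = ℤ[(1+√-127)/2] and disc(K) = d = -127.
11 ∤ -127, so 11 is unramified.
Legendre symbol by Euler's criterion: (-127/11) ≡ (-127)^5 ≡ 1 (mod 11), i.e. (-127/11) = 1.
Legendre symbol 1 ⇒ 11 is split.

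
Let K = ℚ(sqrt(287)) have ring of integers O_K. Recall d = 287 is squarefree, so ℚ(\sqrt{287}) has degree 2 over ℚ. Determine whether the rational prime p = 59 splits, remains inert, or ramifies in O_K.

Since 287 ≢ 1 mod 4, the ring of integers is ℤ[√287] with discriminant 4·287 = 1148.
59 ∤ 1148, so 59 is unramified.
Legendre symbol by Euler's criterion: (287/59) ≡ 287^29 ≡ 1 (mod 59), i.e. (287/59) = 1.
Legendre symbol 1 ⇒ 59 is split.

split — (59) = 𝔭₁𝔭₂ with 𝔭₁ ≠ 𝔭₂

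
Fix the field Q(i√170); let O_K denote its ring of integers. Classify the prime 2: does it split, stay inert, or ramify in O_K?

-170 mod 4 = 2, hence disc K = 4·(-170) = -680 and O_K = ℤ[√-170].
2 divides disc(K) = -680, so 2 ramifies.

2 is ramified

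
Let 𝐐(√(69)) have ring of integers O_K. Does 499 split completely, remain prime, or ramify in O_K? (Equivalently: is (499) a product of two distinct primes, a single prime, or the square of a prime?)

split — (499) = 𝔭₁𝔭₂ with 𝔭₁ ≠ 𝔭₂

69 mod 4 = 1, hence disc K = 69 and O_K = ℤ[(1+√69)/2].
499 ∤ 69, so 499 is unramified.
Euler's criterion: 69^249 mod 499 = 1. Thus (69|499) = 1.
(69/499) = 1, so 499 splits.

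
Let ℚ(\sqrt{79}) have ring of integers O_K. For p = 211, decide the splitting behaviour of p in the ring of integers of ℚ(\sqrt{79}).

split — (211) = 𝔭₁𝔭₂ with 𝔭₁ ≠ 𝔭₂

d = 79 ≡ 3 (mod 4), so O_K = ℤ[√79] and disc(K) = 4d = 316.
disc(K) = 316 is not divisible by 211; 211 is unramified.
(79/211) = 79^105 mod 211 = 1, giving Legendre symbol 1.
Legendre symbol 1 ⇒ 211 is split.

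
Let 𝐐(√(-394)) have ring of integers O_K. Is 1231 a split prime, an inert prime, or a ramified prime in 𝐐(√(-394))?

Since -394 ≢ 1 mod 4, the ring of integers is ℤ[√-394] with discriminant 4·(-394) = -1576.
disc(K) = -1576 is not divisible by 1231; 1231 is unramified.
Compute (-394/1231) via Euler: 837^((1231-1)/2) mod 1231 = 1230, so (-394/1231) = -1.
d is a non-residue mod p, hence 1231 remains inert in O_K.

1231 remains inert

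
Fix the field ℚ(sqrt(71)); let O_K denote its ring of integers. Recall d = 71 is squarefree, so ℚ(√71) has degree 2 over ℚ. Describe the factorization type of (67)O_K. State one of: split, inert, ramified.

71 mod 4 = 3, hence disc K = 4·71 = 284 and O_K = ℤ[√71].
disc(K) = 284 is not divisible by 67; 67 is unramified.
Compute (71/67) via Euler: 4^((67-1)/2) mod 67 = 1, so (71/67) = 1.
(71/67) = 1, so 67 splits.

split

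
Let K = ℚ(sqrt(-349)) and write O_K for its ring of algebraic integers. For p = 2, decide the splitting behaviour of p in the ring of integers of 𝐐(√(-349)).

ramified

-349 mod 4 = 3, hence disc K = 4·(-349) = -1396 and O_K = ℤ[√-349].
2 divides disc(K) = -1396, so 2 ramifies.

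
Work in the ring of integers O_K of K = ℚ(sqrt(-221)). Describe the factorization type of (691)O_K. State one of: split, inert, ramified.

-221 mod 4 = 3, hence disc K = 4·(-221) = -884 and O_K = ℤ[√-221].
691 ∤ -884, so 691 is unramified.
Compute (-221/691) via Euler: 470^((691-1)/2) mod 691 = 690, so (-221/691) = -1.
d is a non-residue mod p, hence 691 remains inert in O_K.

p is inert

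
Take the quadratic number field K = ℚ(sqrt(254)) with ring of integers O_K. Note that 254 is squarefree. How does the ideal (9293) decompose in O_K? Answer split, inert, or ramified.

d = 254 ≡ 2 (mod 4), so O_K = ℤ[√254] and disc(K) = 4d = 1016.
9293 ∤ 1016, so 9293 is unramified.
Euler's criterion: 254^4646 mod 9293 = 9292. Thus (254|9293) = -1.
d is a non-residue mod p, hence 9293 remains inert in O_K.

inert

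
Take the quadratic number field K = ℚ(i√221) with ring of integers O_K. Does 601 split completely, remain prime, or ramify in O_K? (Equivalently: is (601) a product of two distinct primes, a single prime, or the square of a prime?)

Since -221 ≢ 1 mod 4, the ring of integers is ℤ[√-221] with discriminant 4·(-221) = -884.
601 ∤ -884, so 601 is unramified.
Compute (-221/601) via Euler: 380^((601-1)/2) mod 601 = 600, so (-221/601) = -1.
Legendre symbol -1 ⇒ 601 is inert.

601 remains inert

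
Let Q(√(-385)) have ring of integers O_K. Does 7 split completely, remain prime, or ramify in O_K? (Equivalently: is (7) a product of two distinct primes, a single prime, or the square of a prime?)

d = -385 ≡ 3 (mod 4), so O_K = ℤ[√-385] and disc(K) = 4d = -1540.
Ramification test: 7 | -1540. The prime 7 ramifies in K.

ramifies in O_K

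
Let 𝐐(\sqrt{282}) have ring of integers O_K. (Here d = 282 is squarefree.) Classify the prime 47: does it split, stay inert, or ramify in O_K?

47 is ramified

282 mod 4 = 2, hence disc K = 4·282 = 1128 and O_K = ℤ[√282].
Ramification test: 47 | 1128. The prime 47 ramifies in K.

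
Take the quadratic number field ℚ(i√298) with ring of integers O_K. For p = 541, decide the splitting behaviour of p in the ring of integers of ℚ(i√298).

-298 mod 4 = 2, hence disc K = 4·(-298) = -1192 and O_K = ℤ[√-298].
541 ∤ -1192, so 541 is unramified.
Legendre symbol by Euler's criterion: (-298/541) ≡ (-298)^270 ≡ 1 (mod 541), i.e. (-298/541) = 1.
d is a quadratic residue mod p, hence 541 splits in O_K.

split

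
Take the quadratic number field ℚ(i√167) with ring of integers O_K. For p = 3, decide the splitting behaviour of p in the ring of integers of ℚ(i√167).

-167 mod 4 = 1, hence disc K = -167 and O_K = ℤ[(1+√-167)/2].
Since gcd(3, -167) = 1 the prime 3 does not ramify.
(-167/3) = 1^1 mod 3 = 1, giving Legendre symbol 1.
Legendre symbol 1 ⇒ 3 is split.

splits completely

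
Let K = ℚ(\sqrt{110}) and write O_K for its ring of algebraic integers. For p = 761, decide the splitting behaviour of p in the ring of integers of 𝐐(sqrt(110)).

Since 110 ≢ 1 mod 4, the ring of integers is ℤ[√110] with discriminant 4·110 = 440.
761 ∤ 440, so 761 is unramified.
Compute (110/761) via Euler: 110^((761-1)/2) mod 761 = 760, so (110/761) = -1.
Legendre symbol -1 ⇒ 761 is inert.

p is inert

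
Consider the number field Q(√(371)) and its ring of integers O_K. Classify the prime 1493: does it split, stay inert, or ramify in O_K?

1493 splits in O_K

d = 371 ≡ 3 (mod 4), so O_K = ℤ[√371] and disc(K) = 4d = 1484.
1493 ∤ 1484, so 1493 is unramified.
Legendre symbol by Euler's criterion: (371/1493) ≡ 371^746 ≡ 1 (mod 1493), i.e. (371/1493) = 1.
d is a quadratic residue mod p, hence 1493 splits in O_K.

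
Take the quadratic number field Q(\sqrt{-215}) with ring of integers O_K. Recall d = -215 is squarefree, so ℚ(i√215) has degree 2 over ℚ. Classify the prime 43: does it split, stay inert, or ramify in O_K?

-215 mod 4 = 1, hence disc K = -215 and O_K = ℤ[(1+√-215)/2].
43 divides disc(K) = -215, so 43 ramifies.

p ramifies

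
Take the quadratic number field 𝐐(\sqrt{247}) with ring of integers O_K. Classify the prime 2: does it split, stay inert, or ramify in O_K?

p ramifies

Since 247 ≢ 1 mod 4, the ring of integers is ℤ[√247] with discriminant 4·247 = 988.
2 divides disc(K) = 988, so 2 ramifies.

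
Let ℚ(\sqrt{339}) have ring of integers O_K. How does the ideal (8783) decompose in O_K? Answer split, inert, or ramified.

8783 splits in O_K

339 mod 4 = 3, hence disc K = 4·339 = 1356 and O_K = ℤ[√339].
Since gcd(8783, 1356) = 1 the prime 8783 does not ramify.
Legendre symbol by Euler's criterion: (339/8783) ≡ 339^4391 ≡ 1 (mod 8783), i.e. (339/8783) = 1.
d is a quadratic residue mod p, hence 8783 splits in O_K.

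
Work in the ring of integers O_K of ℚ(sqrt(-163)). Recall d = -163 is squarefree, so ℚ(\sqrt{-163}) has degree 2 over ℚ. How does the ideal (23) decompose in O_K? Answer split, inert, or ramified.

remains prime (inert)

d = -163 ≡ 1 (mod 4), so O_K = ℤ[(1+√-163)/2] and disc(K) = d = -163.
23 ∤ -163, so 23 is unramified.
Compute (-163/23) via Euler: 21^((23-1)/2) mod 23 = 22, so (-163/23) = -1.
(-163/23) = -1, so 23 is inert.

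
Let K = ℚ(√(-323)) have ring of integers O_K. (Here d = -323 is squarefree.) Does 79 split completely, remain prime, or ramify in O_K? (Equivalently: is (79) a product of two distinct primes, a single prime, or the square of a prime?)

split

-323 mod 4 = 1, hence disc K = -323 and O_K = ℤ[(1+√-323)/2].
disc(K) = -323 is not divisible by 79; 79 is unramified.
Euler's criterion: (-323)^39 mod 79 = 1. Thus (-323|79) = 1.
(-323/79) = 1, so 79 splits.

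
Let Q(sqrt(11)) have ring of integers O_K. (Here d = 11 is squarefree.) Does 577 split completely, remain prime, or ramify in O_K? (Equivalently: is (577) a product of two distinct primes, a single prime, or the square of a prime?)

p splits

11 mod 4 = 3, hence disc K = 4·11 = 44 and O_K = ℤ[√11].
Since gcd(577, 44) = 1 the prime 577 does not ramify.
Compute (11/577) via Euler: 11^((577-1)/2) mod 577 = 1, so (11/577) = 1.
d is a quadratic residue mod p, hence 577 splits in O_K.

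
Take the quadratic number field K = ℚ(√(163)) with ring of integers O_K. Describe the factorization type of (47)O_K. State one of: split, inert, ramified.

inert

Since 163 ≢ 1 mod 4, the ring of integers is ℤ[√163] with discriminant 4·163 = 652.
Since gcd(47, 652) = 1 the prime 47 does not ramify.
(163/47) = 22^23 mod 47 = 46, giving Legendre symbol -1.
d is a non-residue mod p, hence 47 remains inert in O_K.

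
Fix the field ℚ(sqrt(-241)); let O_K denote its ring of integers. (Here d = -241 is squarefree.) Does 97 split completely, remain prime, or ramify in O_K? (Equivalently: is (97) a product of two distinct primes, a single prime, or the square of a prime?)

split — (97) = 𝔭₁𝔭₂ with 𝔭₁ ≠ 𝔭₂

Since -241 ≢ 1 mod 4, the ring of integers is ℤ[√-241] with discriminant 4·(-241) = -964.
Since gcd(97, -964) = 1 the prime 97 does not ramify.
(-241/97) = 50^48 mod 97 = 1, giving Legendre symbol 1.
(-241/97) = 1, so 97 splits.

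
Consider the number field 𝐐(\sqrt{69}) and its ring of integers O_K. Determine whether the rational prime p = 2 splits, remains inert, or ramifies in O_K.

69 mod 4 = 1, hence disc K = 69 and O_K = ℤ[(1+√69)/2].
Since gcd(2, 69) = 1 the prime 2 does not ramify.
d ≡ 5 (mod 8); the supplementary law gives 2 inert.

remains prime (inert)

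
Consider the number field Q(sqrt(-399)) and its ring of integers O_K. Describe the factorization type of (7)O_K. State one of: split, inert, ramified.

d = -399 ≡ 1 (mod 4), so O_K = ℤ[(1+√-399)/2] and disc(K) = d = -399.
disc(K) = -399 = 7·(-57), so p = 7 is ramified.

ramifies in O_K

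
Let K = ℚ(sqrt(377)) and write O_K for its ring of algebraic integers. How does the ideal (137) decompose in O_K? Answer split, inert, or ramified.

p splits

d = 377 ≡ 1 (mod 4), so O_K = ℤ[(1+√377)/2] and disc(K) = d = 377.
137 ∤ 377, so 137 is unramified.
(377/137) = 103^68 mod 137 = 1, giving Legendre symbol 1.
d is a quadratic residue mod p, hence 137 splits in O_K.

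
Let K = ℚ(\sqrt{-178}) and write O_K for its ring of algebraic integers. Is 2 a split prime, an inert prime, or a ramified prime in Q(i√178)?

ramified — (2) = 𝔭²

d = -178 ≡ 2 (mod 4), so O_K = ℤ[√-178] and disc(K) = 4d = -712.
disc(K) = -712 = 2·(-356), so p = 2 is ramified.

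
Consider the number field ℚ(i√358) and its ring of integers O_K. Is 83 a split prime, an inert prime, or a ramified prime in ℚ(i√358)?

-358 mod 4 = 2, hence disc K = 4·(-358) = -1432 and O_K = ℤ[√-358].
Since gcd(83, -1432) = 1 the prime 83 does not ramify.
Euler's criterion: (-358)^41 mod 83 = 82. Thus (-358|83) = -1.
Legendre symbol -1 ⇒ 83 is inert.

p is inert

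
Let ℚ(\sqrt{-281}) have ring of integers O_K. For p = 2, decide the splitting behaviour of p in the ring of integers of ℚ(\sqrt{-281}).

Since -281 ≢ 1 mod 4, the ring of integers is ℤ[√-281] with discriminant 4·(-281) = -1124.
2 divides disc(K) = -1124, so 2 ramifies.

p ramifies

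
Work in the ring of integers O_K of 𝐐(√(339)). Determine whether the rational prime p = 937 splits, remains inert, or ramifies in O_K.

inert

339 mod 4 = 3, hence disc K = 4·339 = 1356 and O_K = ℤ[√339].
Since gcd(937, 1356) = 1 the prime 937 does not ramify.
Euler's criterion: 339^468 mod 937 = 936. Thus (339|937) = -1.
Legendre symbol -1 ⇒ 937 is inert.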